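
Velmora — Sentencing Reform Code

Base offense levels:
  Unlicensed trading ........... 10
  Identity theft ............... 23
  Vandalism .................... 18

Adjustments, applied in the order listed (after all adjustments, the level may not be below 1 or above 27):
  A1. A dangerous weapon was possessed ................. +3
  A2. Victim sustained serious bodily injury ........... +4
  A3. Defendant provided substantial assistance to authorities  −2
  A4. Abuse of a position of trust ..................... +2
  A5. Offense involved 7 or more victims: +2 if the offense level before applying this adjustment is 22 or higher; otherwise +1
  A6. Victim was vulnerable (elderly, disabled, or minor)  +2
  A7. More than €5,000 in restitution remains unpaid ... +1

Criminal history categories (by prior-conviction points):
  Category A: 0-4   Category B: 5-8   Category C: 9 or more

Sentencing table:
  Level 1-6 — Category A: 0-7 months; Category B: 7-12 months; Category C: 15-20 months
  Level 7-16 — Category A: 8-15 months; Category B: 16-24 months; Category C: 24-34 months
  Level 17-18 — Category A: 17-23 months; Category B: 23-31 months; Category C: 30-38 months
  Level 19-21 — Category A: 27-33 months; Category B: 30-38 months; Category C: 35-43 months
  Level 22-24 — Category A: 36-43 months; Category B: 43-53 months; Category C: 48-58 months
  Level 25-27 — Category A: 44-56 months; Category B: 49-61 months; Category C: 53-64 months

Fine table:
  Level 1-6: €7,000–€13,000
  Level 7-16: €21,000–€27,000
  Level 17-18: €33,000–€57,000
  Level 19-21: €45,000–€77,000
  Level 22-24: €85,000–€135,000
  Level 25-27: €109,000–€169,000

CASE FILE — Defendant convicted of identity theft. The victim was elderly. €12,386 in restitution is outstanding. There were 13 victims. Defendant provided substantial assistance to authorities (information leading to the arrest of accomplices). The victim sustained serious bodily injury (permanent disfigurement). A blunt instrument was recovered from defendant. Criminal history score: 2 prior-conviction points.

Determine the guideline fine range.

Base offense level for identity theft: 23.
A1 applies: 23 + 3 = 26.
A2 applies: 26 + 4 = 30.
A3 applies: 30 − 2 = 28.
A4 does not apply.
A5 applies (level before this adjustment is 28 ≥ 22, so +2): 28 + 2 = 30.
A6 applies: 30 + 2 = 32.
A7 applies: 32 + 1 = 33.
Level 33 exceeds the maximum of 27; capped at 27.
Final offense level: 27.
Level 27 falls in the 25-27 band.
Fine table: Level 25-27 → €109,000–€169,000.

€109,000–€169,000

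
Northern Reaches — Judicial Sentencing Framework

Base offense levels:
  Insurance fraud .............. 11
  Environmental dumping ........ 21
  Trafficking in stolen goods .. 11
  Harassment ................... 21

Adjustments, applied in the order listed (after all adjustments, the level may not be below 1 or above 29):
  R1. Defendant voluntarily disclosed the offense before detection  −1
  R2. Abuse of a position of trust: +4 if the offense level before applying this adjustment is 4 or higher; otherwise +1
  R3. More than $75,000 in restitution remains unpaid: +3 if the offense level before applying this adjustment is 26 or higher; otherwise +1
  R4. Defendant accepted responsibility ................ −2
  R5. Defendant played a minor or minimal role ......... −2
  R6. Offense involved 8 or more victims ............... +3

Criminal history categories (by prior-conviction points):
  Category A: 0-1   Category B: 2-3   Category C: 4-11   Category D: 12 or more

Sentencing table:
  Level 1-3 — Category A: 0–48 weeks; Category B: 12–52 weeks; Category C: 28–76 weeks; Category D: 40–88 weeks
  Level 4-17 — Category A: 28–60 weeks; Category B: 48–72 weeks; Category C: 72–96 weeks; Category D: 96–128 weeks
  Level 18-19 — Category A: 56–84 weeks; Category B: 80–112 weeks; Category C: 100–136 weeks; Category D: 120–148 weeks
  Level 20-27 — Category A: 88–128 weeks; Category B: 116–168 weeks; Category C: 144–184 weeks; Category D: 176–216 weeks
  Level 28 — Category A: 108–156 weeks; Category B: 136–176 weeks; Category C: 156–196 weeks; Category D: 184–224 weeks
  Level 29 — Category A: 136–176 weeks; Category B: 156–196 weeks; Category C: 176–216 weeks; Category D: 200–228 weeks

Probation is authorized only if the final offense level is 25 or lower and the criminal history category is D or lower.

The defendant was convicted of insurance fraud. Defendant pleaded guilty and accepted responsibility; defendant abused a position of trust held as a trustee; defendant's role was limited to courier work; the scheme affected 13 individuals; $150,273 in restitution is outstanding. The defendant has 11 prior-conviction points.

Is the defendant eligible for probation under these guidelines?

Base offense level for insurance fraud: 11.
R2 applies (level before this adjustment is 11 ≥ 4, so +4): 11 + 4 = 15.
R3 applies (level before this adjustment is 15 < 26, so +1): 15 + 1 = 16.
R4 applies: 16 − 2 = 14.
R5 applies: 14 − 2 = 12.
R6 applies: 12 + 3 = 15.
Final offense level: 15.
Criminal history: 11 prior points → Category C (4-11).
Level 15 falls in the 4-17 band.
Grid: Level 4-17 × Category C = 72-96 weeks.
Probation check: level 15 ≤ 25 and category C ≤ D → eligible.

Yes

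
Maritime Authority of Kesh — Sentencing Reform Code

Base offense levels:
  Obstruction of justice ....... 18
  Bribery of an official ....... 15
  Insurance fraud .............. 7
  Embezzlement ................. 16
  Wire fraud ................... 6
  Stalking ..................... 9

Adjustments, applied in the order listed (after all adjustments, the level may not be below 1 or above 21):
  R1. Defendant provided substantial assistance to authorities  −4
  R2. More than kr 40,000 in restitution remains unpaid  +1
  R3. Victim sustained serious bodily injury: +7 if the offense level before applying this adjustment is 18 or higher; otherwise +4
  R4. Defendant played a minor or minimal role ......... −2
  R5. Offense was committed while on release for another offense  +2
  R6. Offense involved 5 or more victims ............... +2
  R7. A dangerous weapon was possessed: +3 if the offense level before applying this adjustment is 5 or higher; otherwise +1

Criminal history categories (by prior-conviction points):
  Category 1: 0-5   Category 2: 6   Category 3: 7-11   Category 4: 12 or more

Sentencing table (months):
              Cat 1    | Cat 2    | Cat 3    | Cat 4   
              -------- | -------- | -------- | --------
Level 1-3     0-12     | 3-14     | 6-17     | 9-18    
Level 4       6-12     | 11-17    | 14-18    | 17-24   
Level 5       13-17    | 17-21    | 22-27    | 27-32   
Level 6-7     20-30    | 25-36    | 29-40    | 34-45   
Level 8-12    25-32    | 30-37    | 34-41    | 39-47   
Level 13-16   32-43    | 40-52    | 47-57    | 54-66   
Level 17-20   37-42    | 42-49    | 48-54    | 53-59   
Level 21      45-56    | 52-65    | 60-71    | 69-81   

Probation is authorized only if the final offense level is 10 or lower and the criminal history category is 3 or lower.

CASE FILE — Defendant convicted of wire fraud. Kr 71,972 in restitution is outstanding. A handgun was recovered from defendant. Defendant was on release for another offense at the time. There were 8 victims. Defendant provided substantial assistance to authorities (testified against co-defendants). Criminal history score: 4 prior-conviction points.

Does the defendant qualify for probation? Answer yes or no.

Yes

Base offense level for wire fraud: 6.
R1 applies: 6 − 4 = 2.
R2 applies: 2 + 1 = 3.
R5 applies: 3 + 2 = 5.
R6 applies: 5 + 2 = 7.
R7 applies (level before this adjustment is 7 ≥ 5, so +3): 7 + 3 = 10.
Final offense level: 10.
Criminal history: 4 prior points → Category 1 (0-5).
Level 10 falls in the 8-12 band.
Grid: Level 8-12 × Category 1 = 25-32 months.
Probation check: level 10 ≤ 10 and category 1 ≤ 3 → eligible.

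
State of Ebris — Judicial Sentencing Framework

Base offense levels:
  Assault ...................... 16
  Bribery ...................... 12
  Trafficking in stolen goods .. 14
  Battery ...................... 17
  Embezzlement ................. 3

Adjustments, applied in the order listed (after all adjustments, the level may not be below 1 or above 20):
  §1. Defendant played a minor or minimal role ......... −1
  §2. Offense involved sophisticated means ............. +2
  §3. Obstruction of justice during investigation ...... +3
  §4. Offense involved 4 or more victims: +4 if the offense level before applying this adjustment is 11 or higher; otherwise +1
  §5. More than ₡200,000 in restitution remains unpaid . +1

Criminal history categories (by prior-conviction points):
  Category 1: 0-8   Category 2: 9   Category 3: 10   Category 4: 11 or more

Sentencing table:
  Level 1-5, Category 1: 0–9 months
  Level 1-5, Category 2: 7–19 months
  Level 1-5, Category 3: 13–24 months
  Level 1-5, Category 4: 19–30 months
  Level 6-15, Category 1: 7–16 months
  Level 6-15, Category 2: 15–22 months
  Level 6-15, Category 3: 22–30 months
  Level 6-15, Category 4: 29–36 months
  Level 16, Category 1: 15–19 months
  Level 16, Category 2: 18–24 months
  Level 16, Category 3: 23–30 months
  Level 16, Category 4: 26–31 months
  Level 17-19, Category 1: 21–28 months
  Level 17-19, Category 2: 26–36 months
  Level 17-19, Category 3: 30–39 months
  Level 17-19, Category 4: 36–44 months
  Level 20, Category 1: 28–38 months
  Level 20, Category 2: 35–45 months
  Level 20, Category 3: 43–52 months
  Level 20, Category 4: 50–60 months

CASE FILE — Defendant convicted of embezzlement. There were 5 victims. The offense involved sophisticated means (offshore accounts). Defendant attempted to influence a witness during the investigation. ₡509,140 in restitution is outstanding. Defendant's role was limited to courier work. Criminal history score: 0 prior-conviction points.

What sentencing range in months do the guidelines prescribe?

7-16 months

Base offense level for embezzlement: 3.
§1 applies: 3 − 1 = 2.
§2 applies: 2 + 2 = 4.
§3 applies: 4 + 3 = 7.
§4 applies (level before this adjustment is 7 < 11, so +1): 7 + 1 = 8.
§5 applies: 8 + 1 = 9.
Final offense level: 9.
Criminal history: 0 prior points → Category 1 (0-8).
Level 9 falls in the 6-15 band.
Grid: Level 6-15 × Category 1 = 7-16 months.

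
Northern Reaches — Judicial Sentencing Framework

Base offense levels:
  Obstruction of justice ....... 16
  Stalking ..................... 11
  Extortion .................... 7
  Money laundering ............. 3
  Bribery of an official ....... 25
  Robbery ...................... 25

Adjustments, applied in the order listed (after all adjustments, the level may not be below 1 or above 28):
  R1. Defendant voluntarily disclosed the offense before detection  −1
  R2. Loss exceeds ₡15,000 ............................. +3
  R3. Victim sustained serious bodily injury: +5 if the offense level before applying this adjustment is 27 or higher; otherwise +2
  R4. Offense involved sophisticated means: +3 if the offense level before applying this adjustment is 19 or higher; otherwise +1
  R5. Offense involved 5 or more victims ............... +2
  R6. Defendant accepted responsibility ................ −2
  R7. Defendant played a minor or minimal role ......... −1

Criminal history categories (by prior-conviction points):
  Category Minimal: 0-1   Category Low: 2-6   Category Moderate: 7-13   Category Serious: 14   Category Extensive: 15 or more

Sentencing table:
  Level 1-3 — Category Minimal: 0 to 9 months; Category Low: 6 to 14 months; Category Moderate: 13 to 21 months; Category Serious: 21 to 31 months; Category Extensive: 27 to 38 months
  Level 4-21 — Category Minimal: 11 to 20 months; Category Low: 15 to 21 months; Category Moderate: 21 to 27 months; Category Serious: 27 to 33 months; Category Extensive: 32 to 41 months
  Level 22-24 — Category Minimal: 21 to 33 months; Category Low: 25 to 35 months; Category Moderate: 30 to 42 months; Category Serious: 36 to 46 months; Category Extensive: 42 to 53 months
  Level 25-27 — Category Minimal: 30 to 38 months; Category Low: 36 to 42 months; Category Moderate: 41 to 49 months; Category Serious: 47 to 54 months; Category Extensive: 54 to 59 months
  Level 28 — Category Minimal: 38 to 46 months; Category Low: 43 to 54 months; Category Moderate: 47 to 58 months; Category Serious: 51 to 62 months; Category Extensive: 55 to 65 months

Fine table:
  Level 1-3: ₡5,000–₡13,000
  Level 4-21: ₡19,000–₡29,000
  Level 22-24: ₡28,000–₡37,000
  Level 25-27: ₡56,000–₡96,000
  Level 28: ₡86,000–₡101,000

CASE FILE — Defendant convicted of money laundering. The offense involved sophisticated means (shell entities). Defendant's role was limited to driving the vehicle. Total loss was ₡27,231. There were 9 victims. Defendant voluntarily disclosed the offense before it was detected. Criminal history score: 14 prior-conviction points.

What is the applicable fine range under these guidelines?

Base offense level for money laundering: 3.
R1 applies: 3 − 1 = 2.
R2 applies: 2 + 3 = 5.
R4 applies (level before this adjustment is 5 < 19, so +1): 5 + 1 = 6.
R5 applies: 6 + 2 = 8.
R7 applies: 8 − 1 = 7.
Final offense level: 7.
Level 7 falls in the 4-21 band.
Fine table: Level 4-21 → ₡19,000–₡29,000.

₡19,000–₡29,000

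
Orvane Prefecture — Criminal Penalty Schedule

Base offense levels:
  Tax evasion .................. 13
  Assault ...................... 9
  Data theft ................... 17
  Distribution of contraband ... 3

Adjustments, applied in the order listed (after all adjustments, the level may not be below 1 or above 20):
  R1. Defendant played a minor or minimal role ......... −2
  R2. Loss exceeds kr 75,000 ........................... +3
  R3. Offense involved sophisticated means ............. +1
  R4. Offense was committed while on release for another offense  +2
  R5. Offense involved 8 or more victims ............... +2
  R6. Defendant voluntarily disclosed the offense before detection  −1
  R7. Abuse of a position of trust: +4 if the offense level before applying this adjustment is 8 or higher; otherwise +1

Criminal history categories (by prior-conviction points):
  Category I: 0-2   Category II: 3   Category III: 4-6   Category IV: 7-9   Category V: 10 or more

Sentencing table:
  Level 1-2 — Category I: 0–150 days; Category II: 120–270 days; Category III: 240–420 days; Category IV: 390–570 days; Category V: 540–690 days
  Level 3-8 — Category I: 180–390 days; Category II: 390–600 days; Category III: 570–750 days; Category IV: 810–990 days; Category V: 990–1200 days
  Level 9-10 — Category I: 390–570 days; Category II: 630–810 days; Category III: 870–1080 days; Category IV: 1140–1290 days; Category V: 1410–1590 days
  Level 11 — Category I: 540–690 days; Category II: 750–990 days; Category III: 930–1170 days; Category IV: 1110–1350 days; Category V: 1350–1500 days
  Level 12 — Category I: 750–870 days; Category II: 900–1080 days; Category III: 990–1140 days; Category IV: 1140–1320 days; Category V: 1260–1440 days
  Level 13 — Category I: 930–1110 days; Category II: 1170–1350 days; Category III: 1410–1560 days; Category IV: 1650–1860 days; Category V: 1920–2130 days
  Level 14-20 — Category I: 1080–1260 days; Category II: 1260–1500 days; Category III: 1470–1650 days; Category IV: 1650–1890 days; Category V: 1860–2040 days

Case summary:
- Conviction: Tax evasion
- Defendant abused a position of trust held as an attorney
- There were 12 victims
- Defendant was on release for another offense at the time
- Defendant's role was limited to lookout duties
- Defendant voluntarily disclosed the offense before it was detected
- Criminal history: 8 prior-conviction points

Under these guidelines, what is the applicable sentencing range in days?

Base offense level for tax evasion: 13.
R1 applies: 13 − 2 = 11.
R2 does not apply.
R4 applies: 11 + 2 = 13.
R5 applies: 13 + 2 = 15.
R6 applies: 15 − 1 = 14.
R7 applies (level before this adjustment is 14 ≥ 8, so +4): 14 + 4 = 18.
Final offense level: 18.
Criminal history: 8 prior points → Category IV (7-9).
Level 18 falls in the 14-20 band.
Grid: Level 14-20 × Category IV = 1650-1890 days.

1650-1890 days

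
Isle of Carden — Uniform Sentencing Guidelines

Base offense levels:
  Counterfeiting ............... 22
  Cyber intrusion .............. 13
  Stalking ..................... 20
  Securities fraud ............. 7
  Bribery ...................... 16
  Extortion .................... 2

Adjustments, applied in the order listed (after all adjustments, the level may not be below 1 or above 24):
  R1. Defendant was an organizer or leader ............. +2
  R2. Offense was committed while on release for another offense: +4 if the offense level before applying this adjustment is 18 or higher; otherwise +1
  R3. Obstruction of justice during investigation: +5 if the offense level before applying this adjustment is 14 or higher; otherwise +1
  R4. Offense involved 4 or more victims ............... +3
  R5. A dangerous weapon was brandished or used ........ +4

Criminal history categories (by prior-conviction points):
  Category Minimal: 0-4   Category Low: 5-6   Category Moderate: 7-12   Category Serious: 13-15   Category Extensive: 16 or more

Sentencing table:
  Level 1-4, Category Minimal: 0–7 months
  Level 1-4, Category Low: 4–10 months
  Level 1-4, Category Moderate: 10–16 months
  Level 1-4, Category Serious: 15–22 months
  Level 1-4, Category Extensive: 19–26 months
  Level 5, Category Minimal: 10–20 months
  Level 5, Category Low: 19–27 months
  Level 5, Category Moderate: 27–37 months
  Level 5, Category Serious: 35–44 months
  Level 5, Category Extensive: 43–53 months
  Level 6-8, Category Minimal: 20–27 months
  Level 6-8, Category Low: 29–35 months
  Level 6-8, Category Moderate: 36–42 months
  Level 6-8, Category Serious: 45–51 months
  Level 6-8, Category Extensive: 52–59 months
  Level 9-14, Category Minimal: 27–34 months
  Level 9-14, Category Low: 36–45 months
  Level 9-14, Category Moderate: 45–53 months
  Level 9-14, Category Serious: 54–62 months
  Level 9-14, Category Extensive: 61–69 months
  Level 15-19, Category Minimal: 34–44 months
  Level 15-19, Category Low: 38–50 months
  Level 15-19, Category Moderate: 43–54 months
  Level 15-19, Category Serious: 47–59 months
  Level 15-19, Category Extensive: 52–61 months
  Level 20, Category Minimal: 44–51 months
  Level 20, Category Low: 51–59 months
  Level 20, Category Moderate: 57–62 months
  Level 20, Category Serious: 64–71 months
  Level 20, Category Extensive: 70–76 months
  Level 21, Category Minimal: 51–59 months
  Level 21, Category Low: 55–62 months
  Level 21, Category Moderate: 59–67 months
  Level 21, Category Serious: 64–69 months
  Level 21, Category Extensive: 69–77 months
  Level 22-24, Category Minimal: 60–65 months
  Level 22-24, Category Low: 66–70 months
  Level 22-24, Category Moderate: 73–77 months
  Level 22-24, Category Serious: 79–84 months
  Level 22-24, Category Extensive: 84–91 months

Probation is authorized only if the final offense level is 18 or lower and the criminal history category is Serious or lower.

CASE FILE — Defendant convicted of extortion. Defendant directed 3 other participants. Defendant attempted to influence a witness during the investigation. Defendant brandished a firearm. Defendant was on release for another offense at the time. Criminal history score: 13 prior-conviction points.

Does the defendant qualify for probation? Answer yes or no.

Base offense level for extortion: 2.
R1 applies: 2 + 2 = 4.
R2 applies (level before this adjustment is 4 < 18, so +1): 4 + 1 = 5.
R3 applies (level before this adjustment is 5 < 14, so +1): 5 + 1 = 6.
R4 does not apply.
R5 applies: 6 + 4 = 10.
Final offense level: 10.
Criminal history: 13 prior points → Category Serious (13-15).
Level 10 falls in the 9-14 band.
Grid: Level 9-14 × Category Serious = 54-62 months.
Probation check: level 10 ≤ 18 and category Serious ≤ Serious → eligible.

Yes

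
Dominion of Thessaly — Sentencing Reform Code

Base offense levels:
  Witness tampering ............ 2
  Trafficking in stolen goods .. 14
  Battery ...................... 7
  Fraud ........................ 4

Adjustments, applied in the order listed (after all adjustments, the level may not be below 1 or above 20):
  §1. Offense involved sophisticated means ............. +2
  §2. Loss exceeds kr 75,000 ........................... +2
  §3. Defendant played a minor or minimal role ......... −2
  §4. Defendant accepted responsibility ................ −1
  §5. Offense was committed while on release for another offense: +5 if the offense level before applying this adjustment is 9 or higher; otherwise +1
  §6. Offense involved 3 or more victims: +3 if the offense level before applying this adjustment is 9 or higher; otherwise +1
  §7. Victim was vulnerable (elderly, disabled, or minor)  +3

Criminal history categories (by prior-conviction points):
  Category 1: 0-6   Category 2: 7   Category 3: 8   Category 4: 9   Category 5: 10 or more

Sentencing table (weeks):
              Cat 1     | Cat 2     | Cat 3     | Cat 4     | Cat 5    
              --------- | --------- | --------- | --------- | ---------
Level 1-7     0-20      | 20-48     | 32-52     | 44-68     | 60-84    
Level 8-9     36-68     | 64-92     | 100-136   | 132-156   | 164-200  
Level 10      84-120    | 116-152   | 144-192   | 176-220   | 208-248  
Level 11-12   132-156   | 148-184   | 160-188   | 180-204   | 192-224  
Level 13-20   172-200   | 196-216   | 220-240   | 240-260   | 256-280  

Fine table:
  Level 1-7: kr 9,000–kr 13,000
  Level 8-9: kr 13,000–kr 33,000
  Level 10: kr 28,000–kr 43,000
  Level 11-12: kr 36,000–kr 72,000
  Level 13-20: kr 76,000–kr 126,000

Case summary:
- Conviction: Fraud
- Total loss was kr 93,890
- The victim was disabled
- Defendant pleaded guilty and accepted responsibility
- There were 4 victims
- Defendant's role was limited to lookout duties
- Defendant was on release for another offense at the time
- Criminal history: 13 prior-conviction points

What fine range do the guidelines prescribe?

Base offense level for fraud: 4.
§2 applies: 4 + 2 = 6.
§3 applies: 6 − 2 = 4.
§4 applies: 4 − 1 = 3.
§5 applies (level before this adjustment is 3 < 9, so +1): 3 + 1 = 4.
§6 applies (level before this adjustment is 4 < 9, so +1): 4 + 1 = 5.
§7 applies: 5 + 3 = 8.
Final offense level: 8.
Level 8 falls in the 8-9 band.
Fine table: Level 8-9 → kr 13,000–kr 33,000.

kr 13,000–kr 33,000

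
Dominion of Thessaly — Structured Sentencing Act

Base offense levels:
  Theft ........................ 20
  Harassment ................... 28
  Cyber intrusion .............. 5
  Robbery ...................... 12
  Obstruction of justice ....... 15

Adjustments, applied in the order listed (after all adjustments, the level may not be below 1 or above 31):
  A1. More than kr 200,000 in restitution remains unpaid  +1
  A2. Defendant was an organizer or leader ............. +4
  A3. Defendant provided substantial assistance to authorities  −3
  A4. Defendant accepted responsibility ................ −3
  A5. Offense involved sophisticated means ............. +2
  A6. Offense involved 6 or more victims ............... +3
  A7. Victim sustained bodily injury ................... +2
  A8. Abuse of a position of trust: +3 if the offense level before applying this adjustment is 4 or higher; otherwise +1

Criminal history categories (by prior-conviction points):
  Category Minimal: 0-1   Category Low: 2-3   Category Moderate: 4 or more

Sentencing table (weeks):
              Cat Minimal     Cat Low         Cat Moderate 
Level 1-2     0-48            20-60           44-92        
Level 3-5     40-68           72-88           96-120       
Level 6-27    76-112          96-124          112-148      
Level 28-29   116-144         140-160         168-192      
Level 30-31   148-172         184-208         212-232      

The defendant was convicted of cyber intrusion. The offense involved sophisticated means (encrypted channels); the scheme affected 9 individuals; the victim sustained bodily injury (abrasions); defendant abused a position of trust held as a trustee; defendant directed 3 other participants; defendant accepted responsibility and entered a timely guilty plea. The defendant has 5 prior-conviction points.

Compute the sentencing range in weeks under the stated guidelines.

112-148 weeks

Base offense level for cyber intrusion: 5.
A2 applies: 5 + 4 = 9.
A3 does not apply.
A4 applies: 9 − 3 = 6.
A5 applies: 6 + 2 = 8.
A6 applies: 8 + 3 = 11.
A7 applies: 11 + 2 = 13.
A8 applies (level before this adjustment is 13 ≥ 4, so +3): 13 + 3 = 16.
Final offense level: 16.
Criminal history: 5 prior points → Category Moderate (4+).
Level 16 falls in the 6-27 band.
Grid: Level 6-27 × Category Moderate = 112-148 weeks.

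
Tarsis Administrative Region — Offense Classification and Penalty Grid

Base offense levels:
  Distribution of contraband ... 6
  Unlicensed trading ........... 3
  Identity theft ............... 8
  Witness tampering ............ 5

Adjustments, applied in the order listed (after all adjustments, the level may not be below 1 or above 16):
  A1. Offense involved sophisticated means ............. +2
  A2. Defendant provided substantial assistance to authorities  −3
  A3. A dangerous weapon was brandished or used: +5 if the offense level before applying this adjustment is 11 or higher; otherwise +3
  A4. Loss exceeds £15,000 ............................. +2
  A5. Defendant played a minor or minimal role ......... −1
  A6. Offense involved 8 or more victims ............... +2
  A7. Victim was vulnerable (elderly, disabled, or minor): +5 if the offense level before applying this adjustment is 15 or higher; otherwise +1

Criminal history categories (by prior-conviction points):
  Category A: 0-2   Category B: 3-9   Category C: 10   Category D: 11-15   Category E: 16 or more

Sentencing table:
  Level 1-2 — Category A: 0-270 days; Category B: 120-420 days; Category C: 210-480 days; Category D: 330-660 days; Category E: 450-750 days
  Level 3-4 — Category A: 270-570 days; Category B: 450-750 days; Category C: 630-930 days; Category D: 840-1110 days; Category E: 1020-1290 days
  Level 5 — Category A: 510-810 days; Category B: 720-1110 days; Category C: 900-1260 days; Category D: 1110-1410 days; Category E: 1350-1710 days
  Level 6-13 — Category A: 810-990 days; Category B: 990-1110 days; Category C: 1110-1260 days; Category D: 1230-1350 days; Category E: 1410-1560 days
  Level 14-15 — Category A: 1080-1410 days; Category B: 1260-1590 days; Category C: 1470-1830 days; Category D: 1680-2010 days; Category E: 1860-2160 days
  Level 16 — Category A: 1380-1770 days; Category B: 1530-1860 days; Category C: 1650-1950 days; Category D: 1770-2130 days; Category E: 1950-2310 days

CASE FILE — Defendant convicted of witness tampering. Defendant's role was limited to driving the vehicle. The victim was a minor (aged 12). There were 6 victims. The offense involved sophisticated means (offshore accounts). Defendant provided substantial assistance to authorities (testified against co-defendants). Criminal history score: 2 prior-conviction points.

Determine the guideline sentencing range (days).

Base offense level for witness tampering: 5.
A1 applies: 5 + 2 = 7.
A2 applies: 7 − 3 = 4.
A5 applies: 4 − 1 = 3.
A6 does not apply.
A7 applies (level before this adjustment is 3 < 15, so +1): 3 + 1 = 4.
Final offense level: 4.
Criminal history: 2 prior points → Category A (0-2).
Level 4 falls in the 3-4 band.
Grid: Level 3-4 × Category A = 270-570 days.

270-570 days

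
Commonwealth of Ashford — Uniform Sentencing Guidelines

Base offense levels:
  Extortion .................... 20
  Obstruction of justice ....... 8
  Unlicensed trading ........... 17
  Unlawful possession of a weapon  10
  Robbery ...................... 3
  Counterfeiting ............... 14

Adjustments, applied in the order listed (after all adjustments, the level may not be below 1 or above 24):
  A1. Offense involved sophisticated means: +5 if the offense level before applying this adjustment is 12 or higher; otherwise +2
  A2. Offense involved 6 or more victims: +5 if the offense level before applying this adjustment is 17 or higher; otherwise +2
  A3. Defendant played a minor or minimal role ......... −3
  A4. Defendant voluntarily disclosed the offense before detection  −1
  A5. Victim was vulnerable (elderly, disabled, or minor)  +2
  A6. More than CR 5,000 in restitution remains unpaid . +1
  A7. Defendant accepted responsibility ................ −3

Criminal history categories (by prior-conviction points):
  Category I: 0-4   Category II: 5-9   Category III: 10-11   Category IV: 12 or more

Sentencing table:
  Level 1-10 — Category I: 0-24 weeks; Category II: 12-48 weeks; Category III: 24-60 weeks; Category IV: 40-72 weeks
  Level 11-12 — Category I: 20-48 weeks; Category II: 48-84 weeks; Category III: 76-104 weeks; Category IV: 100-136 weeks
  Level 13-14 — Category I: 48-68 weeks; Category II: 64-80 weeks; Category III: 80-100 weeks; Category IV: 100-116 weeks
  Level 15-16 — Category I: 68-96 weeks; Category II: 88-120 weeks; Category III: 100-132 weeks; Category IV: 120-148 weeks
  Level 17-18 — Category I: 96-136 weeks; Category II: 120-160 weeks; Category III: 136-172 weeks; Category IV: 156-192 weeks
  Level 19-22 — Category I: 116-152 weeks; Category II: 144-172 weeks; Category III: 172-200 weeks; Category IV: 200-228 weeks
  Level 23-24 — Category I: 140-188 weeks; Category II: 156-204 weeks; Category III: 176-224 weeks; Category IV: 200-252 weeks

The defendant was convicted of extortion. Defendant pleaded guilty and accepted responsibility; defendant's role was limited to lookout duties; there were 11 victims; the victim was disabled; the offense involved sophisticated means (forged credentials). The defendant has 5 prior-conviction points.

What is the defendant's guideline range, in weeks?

Base offense level for extortion: 20.
A1 applies (level before this adjustment is 20 ≥ 12, so +5): 20 + 5 = 25.
A2 applies (level before this adjustment is 25 ≥ 17, so +5): 25 + 5 = 30.
A3 applies: 30 − 3 = 27.
A4 does not apply.
A5 applies: 27 + 2 = 29.
A6 does not apply.
A7 applies: 29 − 3 = 26.
Level 26 exceeds the maximum of 24; capped at 24.
Final offense level: 24.
Criminal history: 5 prior points → Category II (5-9).
Level 24 falls in the 23-24 band.
Grid: Level 23-24 × Category II = 156-204 weeks.

156-204 weeks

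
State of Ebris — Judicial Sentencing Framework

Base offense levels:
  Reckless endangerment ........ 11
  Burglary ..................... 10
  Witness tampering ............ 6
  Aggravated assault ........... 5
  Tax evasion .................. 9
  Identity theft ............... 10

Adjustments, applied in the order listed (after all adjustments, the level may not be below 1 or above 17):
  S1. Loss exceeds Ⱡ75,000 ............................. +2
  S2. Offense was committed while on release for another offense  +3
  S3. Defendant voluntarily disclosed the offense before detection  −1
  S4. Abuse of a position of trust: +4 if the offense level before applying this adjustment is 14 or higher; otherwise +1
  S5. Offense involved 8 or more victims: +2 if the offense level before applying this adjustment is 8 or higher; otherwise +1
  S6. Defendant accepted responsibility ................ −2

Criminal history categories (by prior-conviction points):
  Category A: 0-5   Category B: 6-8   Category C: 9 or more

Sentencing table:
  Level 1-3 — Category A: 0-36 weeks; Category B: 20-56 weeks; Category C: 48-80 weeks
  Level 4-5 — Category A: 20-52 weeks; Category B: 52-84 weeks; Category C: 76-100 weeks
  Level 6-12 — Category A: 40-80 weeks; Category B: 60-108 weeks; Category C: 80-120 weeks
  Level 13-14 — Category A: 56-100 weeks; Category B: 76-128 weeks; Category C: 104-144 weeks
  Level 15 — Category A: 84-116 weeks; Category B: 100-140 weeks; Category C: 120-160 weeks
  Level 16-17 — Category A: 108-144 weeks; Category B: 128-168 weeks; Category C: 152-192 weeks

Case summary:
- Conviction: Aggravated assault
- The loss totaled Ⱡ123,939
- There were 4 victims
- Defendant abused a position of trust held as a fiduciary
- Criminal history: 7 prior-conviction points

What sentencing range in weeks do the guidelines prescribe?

Base offense level for aggravated assault: 5.
S1 applies: 5 + 2 = 7.
S4 applies (level before this adjustment is 7 < 14, so +1): 7 + 1 = 8.
Final offense level: 8.
Criminal history: 7 prior points → Category B (6-8).
Level 8 falls in the 6-12 band.
Grid: Level 6-12 × Category B = 60-108 weeks.

60-108 weeks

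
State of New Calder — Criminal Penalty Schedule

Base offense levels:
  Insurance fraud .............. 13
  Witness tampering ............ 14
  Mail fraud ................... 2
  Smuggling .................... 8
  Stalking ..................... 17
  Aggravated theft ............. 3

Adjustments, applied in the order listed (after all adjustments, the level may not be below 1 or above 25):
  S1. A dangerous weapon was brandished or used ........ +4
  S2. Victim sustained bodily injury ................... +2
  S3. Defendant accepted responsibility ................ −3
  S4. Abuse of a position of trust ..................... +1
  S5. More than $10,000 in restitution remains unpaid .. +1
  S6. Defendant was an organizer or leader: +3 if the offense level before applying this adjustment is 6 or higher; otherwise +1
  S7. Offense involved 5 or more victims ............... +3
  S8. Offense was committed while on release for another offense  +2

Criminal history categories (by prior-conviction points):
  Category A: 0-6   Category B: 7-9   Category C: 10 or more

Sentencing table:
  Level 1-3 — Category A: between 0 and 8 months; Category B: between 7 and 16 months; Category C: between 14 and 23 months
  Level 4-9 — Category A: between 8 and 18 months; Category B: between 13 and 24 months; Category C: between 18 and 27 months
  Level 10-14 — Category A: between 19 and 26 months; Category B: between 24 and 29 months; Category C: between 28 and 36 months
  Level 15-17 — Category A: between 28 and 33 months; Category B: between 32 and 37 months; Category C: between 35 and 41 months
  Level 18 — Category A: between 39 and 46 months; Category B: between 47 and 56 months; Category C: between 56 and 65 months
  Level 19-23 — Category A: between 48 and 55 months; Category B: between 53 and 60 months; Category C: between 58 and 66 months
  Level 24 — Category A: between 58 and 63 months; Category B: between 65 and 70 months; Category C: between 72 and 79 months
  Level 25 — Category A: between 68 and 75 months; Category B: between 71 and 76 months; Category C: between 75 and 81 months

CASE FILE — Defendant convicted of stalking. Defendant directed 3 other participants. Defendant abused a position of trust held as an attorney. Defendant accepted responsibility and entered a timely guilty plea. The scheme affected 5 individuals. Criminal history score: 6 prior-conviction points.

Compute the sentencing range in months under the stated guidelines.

Base offense level for stalking: 17.
S3 applies: 17 − 3 = 14.
S4 applies: 14 + 1 = 15.
S6 applies (level before this adjustment is 15 ≥ 6, so +3): 15 + 3 = 18.
S7 applies: 18 + 3 = 21.
S8 does not apply.
Final offense level: 21.
Criminal history: 6 prior points → Category A (0-6).
Level 21 falls in the 19-23 band.
Grid: Level 19-23 × Category A = 48-55 months.

48-55 months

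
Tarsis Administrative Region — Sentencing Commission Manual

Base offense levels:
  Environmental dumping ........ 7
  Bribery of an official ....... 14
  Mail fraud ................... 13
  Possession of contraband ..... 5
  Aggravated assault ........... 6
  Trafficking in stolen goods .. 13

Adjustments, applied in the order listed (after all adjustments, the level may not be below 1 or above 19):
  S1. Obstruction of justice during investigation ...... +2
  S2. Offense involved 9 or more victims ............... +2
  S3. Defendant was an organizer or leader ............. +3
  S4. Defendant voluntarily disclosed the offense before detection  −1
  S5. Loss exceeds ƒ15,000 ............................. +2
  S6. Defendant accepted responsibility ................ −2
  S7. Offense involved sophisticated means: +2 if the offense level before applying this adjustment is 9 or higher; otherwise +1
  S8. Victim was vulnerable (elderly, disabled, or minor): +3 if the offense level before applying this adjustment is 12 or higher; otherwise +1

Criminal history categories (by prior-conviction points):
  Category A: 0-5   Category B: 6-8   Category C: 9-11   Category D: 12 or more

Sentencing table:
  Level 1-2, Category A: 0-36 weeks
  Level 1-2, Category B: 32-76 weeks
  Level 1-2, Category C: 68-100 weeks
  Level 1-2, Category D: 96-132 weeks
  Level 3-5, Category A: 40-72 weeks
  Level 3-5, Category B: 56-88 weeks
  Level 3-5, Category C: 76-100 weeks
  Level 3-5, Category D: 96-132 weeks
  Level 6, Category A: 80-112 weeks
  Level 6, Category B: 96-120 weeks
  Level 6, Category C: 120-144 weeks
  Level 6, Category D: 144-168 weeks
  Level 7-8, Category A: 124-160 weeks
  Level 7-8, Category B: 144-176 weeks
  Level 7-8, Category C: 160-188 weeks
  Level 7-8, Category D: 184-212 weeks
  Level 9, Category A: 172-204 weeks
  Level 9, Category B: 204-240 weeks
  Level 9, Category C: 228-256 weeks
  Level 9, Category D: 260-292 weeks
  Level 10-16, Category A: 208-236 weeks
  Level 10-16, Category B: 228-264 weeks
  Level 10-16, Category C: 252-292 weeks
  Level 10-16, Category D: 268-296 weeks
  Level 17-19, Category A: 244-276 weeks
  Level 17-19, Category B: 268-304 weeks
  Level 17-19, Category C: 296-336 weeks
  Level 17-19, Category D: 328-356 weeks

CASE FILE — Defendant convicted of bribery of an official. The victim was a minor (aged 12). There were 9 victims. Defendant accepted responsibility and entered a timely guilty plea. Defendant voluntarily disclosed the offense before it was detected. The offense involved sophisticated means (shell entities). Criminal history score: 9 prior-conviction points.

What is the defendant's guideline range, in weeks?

Base offense level for bribery of an official: 14.
S1 does not apply.
S2 applies: 14 + 2 = 16.
S3 does not apply.
S4 applies: 16 − 1 = 15.
S5 does not apply.
S6 applies: 15 − 2 = 13.
S7 applies (level before this adjustment is 13 ≥ 9, so +2): 13 + 2 = 15.
S8 applies (level before this adjustment is 15 ≥ 12, so +3): 15 + 3 = 18.
Final offense level: 18.
Criminal history: 9 prior points → Category C (9-11).
Level 18 falls in the 17-19 band.
Grid: Level 17-19 × Category C = 296-336 weeks.

296-336 weeks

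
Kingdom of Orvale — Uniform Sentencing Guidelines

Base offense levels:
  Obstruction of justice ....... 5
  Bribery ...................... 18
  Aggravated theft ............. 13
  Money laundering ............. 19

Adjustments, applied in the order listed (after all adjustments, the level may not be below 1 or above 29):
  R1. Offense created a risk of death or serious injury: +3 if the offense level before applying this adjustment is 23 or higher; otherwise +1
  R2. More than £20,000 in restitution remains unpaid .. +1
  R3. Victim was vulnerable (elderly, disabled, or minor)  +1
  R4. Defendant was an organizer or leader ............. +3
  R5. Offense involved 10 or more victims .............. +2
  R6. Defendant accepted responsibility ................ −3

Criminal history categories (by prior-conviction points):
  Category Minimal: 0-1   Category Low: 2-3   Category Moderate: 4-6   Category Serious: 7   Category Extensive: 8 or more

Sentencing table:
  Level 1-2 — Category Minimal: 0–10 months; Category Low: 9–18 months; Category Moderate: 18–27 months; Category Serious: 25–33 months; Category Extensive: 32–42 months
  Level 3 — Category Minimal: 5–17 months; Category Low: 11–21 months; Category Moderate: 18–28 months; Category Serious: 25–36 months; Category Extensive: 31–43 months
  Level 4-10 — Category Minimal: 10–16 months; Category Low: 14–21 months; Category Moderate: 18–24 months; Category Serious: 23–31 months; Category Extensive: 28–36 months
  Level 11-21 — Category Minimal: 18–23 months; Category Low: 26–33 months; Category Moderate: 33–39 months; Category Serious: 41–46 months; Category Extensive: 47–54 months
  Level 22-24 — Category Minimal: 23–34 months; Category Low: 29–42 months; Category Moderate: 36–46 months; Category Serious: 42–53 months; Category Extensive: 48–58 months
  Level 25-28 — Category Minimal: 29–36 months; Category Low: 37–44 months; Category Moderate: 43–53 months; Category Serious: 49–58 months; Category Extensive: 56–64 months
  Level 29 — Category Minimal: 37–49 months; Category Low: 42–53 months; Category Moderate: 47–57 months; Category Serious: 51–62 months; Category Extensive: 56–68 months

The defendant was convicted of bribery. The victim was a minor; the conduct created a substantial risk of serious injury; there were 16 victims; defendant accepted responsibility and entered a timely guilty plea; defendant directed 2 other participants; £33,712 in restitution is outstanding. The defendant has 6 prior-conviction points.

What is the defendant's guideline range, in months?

Base offense level for bribery: 18.
R1 applies (level before this adjustment is 18 < 23, so +1): 18 + 1 = 19.
R2 applies: 19 + 1 = 20.
R3 applies: 20 + 1 = 21.
R4 applies: 21 + 3 = 24.
R5 applies: 24 + 2 = 26.
R6 applies: 26 − 3 = 23.
Final offense level: 23.
Criminal history: 6 prior points → Category Moderate (4-6).
Level 23 falls in the 22-24 band.
Grid: Level 22-24 × Category Moderate = 36-46 months.

36-46 months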